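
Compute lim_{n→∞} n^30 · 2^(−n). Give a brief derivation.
lim = 0

Exponentials with base > 1 dominate every fixed polynomial: for any fixed c, n^c / 2^n → 0 as n → ∞ (e.g. by the ratio test, or by writing 2^n = e^(n ln 2) and noting e^(n ln 2) / n^c → ∞). Hence n^30 · 2^(−n) = n^30 / 2^n → 0.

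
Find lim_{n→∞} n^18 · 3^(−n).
lim = 0

Exponentials with base > 1 dominate every fixed polynomial: for any fixed c, n^c / 3^n → 0 as n → ∞ (e.g. by the ratio test, or by writing 3^n = e^(n ln 3) and noting e^(n ln 3) / n^c → ∞). Hence n^18 · 3^(−n) = n^18 / 3^n → 0.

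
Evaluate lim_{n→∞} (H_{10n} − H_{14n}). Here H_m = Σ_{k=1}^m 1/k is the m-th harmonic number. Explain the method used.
lim = ln(10/14) = ln(5/7)

Euler-Maclaurin gives H_m = ln m + γ + 1/(2m) + O(1/m^2). The γ and O(1/m) terms cancel in the difference:
  H_{10n} − H_{14n} = ln(10n) − ln(14n) + O(1/n) = ln(10/14) + O(1/n).
Hence the limit is ln(10/14) = ln(5/7).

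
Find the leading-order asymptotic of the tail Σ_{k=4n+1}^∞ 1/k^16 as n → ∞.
Σ_{k>4n} 1/k^16 ~ 1/(15 · (4n)^15)

Compare to the integral: ∫_{4n}^∞ x^(−16) dx = [−x^(−15)/15]_{4n}^∞ = 1/((16−1)·(4n)^15). Euler-Maclaurin then gives
  Σ_{k>4n} 1/k^16 = ∫_{4n}^∞ dx/x^16 − 1/(2·(4n)^16) + O(1/(4n)^17).
(Equivalently this is ζ(16) − Σ_{k≤4n} 1/k^16.)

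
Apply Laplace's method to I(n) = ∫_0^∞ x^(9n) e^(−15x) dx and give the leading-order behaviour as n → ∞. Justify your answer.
I(n) ~ (sqrt(2π·9n) / 15) · (9n/(15e))^(9n)

Write the integrand as exp(9n ln x − 15x) and set f(x) = 9n ln x − 15x. Then f'(x) = 9n/x − 15 = 0 at x* = 9n/15, and f''(x*) = −9n/x*^2 = −15^2/(9n). Laplace's method (interior maximum) gives
  I(n) ~ e^(f(x*)) · sqrt(2π / |f''(x*)|)
        = exp(9n ln(9n/15) − 9n) · sqrt(2π · 9n / 15^2)
        = (9n/15)^(9n) e^(−9n) · sqrt(2π·9n) / 15
        = (sqrt(2π·9n) / 15) · (9n/(15e))^(9n).
This matches Γ(9n+1)/15^(9n+1) with Stirling applied to Γ.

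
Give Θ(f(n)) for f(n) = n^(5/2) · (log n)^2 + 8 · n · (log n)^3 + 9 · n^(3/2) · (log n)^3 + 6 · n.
f(n) ∈ Θ(n^(5/2) · (log n)^2)

Compare the terms by growth order. For large n, n^a · (log n)^b dominates n^a' · (log n)^b' iff a > a', or (a = a' and b > b'). Ranking the 4 terms shows the dominant one is n^(5/2) · (log n)^2. Hence f(n) ∈ Θ(n^(5/2) · (log n)^2).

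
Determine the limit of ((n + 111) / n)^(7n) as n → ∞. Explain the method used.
lim = e^777

Rewrite as (1 + 111/n)^(7n). By the standard limit (1 + x/n)^n → e^x, we have (1 + 111/n)^n → e^111, and raising to the 7th power gives e^777.
More precisely, ln[(1 + 111/n)^(7n)] = 7n · ln(1 + 111/n) = 7n · (111/n + O(1/n^2)) = 777 + O(1/n) → 777.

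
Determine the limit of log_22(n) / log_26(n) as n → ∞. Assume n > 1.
lim = ln(26) / ln(22) = log_22(26)

Change of base: log_22(n) = ln n / ln 22 and log_26(n) = ln n / ln 26. The ratio is (ln n / ln 22) · (ln 26 / ln n) = ln 26 / ln 22, a constant independent of n. So the limit is ln 26 / ln 22 = log_22(26).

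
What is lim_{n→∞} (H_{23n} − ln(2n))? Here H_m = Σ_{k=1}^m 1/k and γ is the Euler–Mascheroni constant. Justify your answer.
lim = ln(23/2) + γ

By Euler-Maclaurin, H_m = ln m + γ + O(1/m). So
  H_{23n} − ln(2n) = ln(23n) + γ − ln(2n) + O(1/n)
                       = ln(23/2) + γ + O(1/n).
Hence the limit is ln(23/2) + γ.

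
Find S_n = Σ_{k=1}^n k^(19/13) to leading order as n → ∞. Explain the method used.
S_n ~ (13/32) · n^(32/13)

Integral comparison: Σ_{k=1}^n k^(19/13) = ∫_0^n x^(19/13) dx + O(n^(19/13)). The integral is n^(1 + 19/13) / (1 + 19/13) = n^((19+13)/13) / ((19+13)/13) = (13/32) · n^(32/13).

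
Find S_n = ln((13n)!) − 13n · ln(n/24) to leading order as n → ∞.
S_n ~ 13n · (ln 312 − 1) + O(ln n)

Stirling: ln((13n)!) = 13n ln(13n) − 13n + O(ln n).
  S_n = 13n ln(13n) − 13n − 13n ln(n/24) + O(ln n)
      = 13n ln(13n) − 13n ln n + 13n ln 24 − 13n + O(ln n)
      = 13n ln 13 + 13n ln 24 − 13n + O(ln n)
      = 13n (ln 312 − 1) + O(ln n).
Numerically ln(312) − 1 ≈ 4.7430.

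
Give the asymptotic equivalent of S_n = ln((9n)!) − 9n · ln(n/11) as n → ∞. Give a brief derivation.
S_n ~ 9n · (ln 99 − 1) + O(ln n)

Stirling: ln((9n)!) = 9n ln(9n) − 9n + O(ln n).
  S_n = 9n ln(9n) − 9n − 9n ln(n/11) + O(ln n)
      = 9n ln(9n) − 9n ln n + 9n ln 11 − 9n + O(ln n)
      = 9n ln 9 + 9n ln 11 − 9n + O(ln n)
      = 9n (ln 99 − 1) + O(ln n).
Numerically ln(99) − 1 ≈ 3.5951.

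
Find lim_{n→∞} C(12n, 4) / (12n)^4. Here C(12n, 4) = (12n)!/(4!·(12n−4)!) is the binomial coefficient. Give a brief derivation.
lim = 1/4! = 1/24

With N = 12n → ∞: C(N, 4) / N^4 = [N(N−1)…(N−3)] / (4! · N^4) = (1/4!) · 1 · (1 − 1/(12n)) · (1 − 2/(12n)) · (1 − 3/(12n)). Each factor → 1 as N → ∞, so the limit is 1/4! = 1/24.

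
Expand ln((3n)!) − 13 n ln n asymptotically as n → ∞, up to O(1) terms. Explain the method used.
ln((3n)!) − 13 n ln n = −10 n ln n + 3(ln 3 − 1) n + (1/2) ln(2π·3n) + O(1/n)

Stirling: ln((3n)!) = 3n ln(3n) − 3n + (1/2) ln(2π·3n) + O(1/n).
Expand 3n ln(3n) = 3n (ln n + ln 3) = 3n ln n + 3n ln 3.
Subtract 13n ln n: leading term is (3 − 13) n ln n = −10 n ln n. The next term is 3n ln 3 − 3n = 3(ln 3 − 1) n. Then the (1/2) ln(2π·3n) correction.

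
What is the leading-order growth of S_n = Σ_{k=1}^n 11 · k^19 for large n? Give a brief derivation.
S_n ~ 11 · n^20 / 20

By integral comparison (Euler-Maclaurin), Σ_{k=1}^n 11 · k^19 = 11 · ∫_0^n x^19 dx + O(n^19) = 11 · n^20/20 + O(n^19). (Equivalently, Faulhaber's formula gives the same leading term.)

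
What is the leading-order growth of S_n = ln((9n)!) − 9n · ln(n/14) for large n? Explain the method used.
S_n ~ 9n · (ln 126 − 1) + O(ln n)

Stirling: ln((9n)!) = 9n ln(9n) − 9n + O(ln n).
  S_n = 9n ln(9n) − 9n − 9n ln(n/14) + O(ln n)
      = 9n ln(9n) − 9n ln n + 9n ln 14 − 9n + O(ln n)
      = 9n ln 9 + 9n ln 14 − 9n + O(ln n)
      = 9n (ln 126 − 1) + O(ln n).
Numerically ln(126) − 1 ≈ 3.8363.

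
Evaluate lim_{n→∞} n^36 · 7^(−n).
lim = 0

Exponentials with base > 1 dominate every fixed polynomial: for any fixed c, n^c / 7^n → 0 as n → ∞ (e.g. by the ratio test, or by writing 7^n = e^(n ln 7) and noting e^(n ln 7) / n^c → ∞). Hence n^36 · 7^(−n) = n^36 / 7^n → 0.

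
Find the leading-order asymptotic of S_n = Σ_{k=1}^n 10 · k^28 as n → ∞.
S_n ~ 10 · n^29 / 29

By integral comparison (Euler-Maclaurin), Σ_{k=1}^n 10 · k^28 = 10 · ∫_0^n x^28 dx + O(n^28) = 10 · n^29/29 + O(n^28). (Equivalently, Faulhaber's formula gives the same leading term.)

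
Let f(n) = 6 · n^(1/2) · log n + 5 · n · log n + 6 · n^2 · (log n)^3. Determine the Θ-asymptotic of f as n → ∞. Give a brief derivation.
f(n) ∈ Θ(n^2 · (log n)^3)

Compare the terms by growth order. For large n, n^a · (log n)^b dominates n^a' · (log n)^b' iff a > a', or (a = a' and b > b'). Ranking the 3 terms shows the dominant one is 6 · n^2 · (log n)^3. Hence f(n) ∈ Θ(n^2 · (log n)^3).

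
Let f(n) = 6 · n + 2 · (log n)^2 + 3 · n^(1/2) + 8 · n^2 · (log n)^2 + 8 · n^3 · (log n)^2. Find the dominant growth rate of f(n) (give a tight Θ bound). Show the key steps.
f(n) ∈ Θ(n^3 · (log n)^2)

Compare the terms by growth order. For large n, n^a · (log n)^b dominates n^a' · (log n)^b' iff a > a', or (a = a' and b > b'). Ranking the 5 terms shows the dominant one is 8 · n^3 · (log n)^2. Hence f(n) ∈ Θ(n^3 · (log n)^2).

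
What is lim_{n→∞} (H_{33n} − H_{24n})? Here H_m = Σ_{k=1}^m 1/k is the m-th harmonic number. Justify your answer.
lim = ln(33/24) = ln(11/8)

Euler-Maclaurin gives H_m = ln m + γ + 1/(2m) + O(1/m^2). The γ and O(1/m) terms cancel in the difference:
  H_{33n} − H_{24n} = ln(33n) − ln(24n) + O(1/n) = ln(33/24) + O(1/n).
Hence the limit is ln(33/24) = ln(11/8).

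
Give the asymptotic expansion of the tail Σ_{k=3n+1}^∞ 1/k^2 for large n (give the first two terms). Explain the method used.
Σ_{k>3n} 1/k^2 = 1/(1 · (3n)) − 1/(2 · (3n)^2) + O(1/(3n)^3)

Compare to the integral: ∫_{3n}^∞ x^(−2) dx = [−x^(−1)/1]_{3n}^∞ = 1/((2−1)·(3n)). The Euler-Maclaurin correction adds −f(3n)/2 = −1/(2·(3n)^2). Euler-Maclaurin then gives
  Σ_{k>3n} 1/k^2 = ∫_{3n}^∞ dx/x^2 − 1/(2·(3n)^2) + O(1/(3n)^3).
(Equivalently this is ζ(2) − Σ_{k≤3n} 1/k^2.)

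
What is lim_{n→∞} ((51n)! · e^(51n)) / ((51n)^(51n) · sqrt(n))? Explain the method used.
lim = sqrt(2π·51)

Stirling: (51n)! ~ sqrt(2π·51n) · (51n/e)^(51n). Hence
  (51n)! · e^(51n) / (51n)^(51n) ~ sqrt(2π·51n).
Dividing by sqrt(n): sqrt(2π·51n) / sqrt(n) = sqrt(2π·51) · n^((1−1)/2), so the limit is sqrt(2π·51).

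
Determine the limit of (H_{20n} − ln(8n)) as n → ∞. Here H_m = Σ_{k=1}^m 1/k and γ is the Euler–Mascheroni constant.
lim = ln(5/2) + γ

By Euler-Maclaurin, H_m = ln m + γ + O(1/m). So
  H_{20n} − ln(8n) = ln(20n) + γ − ln(8n) + O(1/n)
                       = ln(20/8) + γ + O(1/n).
Hence the limit is ln(20/8) + γ (= ln(5/2)).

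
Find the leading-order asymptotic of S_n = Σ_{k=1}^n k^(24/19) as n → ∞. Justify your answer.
S_n ~ (19/43) · n^(43/19)

Integral comparison: Σ_{k=1}^n k^(24/19) = ∫_0^n x^(24/19) dx + O(n^(24/19)). The integral is n^(1 + 24/19) / (1 + 24/19) = n^((24+19)/19) / ((24+19)/19) = (19/43) · n^(43/19).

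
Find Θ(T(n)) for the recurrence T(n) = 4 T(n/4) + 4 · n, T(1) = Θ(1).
T(n) = Θ(n log n)

log_4 4 = 1, and f(n) = 4 · n = Θ(n^(log_4 4)). This is Case 2 of the master theorem: T(n) = Θ(f(n) · log n) = Θ(n log n).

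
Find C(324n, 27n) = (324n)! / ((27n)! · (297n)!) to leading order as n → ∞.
C(324n, 27n) ~ (8916100448256/285311670611)^(27n) · sqrt(6/(11π·27n))

Write N = 27n. Apply Stirling to each factorial:
  (12N)! ~ sqrt(2π·12N) · (12N/e)^(12N),
  N! ~ sqrt(2π N) · (N/e)^N,
  (11N)! ~ sqrt(2π·11N) · (11N/e)^(11N).
The exponential factors combine to (12N)^(12N) / (N^N · (11N)^(11N)) = 12^(12N)/11^(11N) = (12^12/11^11)^N = (8916100448256/285311670611)^N.
The square-root prefactors combine to sqrt(2π·12N) / (sqrt(2π N)·sqrt(2π·11N)) = sqrt(12 / (2π·11·N)) = sqrt(6/(11π·27n)).
Substituting N = 27n: C(324n, 27n) ~ (8916100448256/285311670611)^(27n) · sqrt(6/(11π·27n)).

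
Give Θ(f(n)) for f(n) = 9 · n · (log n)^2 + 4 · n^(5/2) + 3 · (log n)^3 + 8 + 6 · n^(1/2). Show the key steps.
f(n) ∈ Θ(n^(5/2))

Compare the terms by growth order. For large n, n^a · (log n)^b dominates n^a' · (log n)^b' iff a > a', or (a = a' and b > b'). Ranking the 5 terms shows the dominant one is 4 · n^(5/2). Hence f(n) ∈ Θ(n^(5/2)).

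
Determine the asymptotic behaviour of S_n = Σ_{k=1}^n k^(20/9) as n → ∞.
S_n ~ (9/29) · n^(29/9)

Integral comparison: Σ_{k=1}^n k^(20/9) = ∫_0^n x^(20/9) dx + O(n^(20/9)). The integral is n^(1 + 20/9) / (1 + 20/9) = n^((20+9)/9) / ((20+9)/9) = (9/29) · n^(29/9).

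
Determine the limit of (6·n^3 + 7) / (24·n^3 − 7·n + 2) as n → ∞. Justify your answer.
lim = 6/24 = 1/4

For large n the leading n^3 terms dominate both numerator and denominator. Dividing top and bottom by n^3, every other term tends to 0, leaving 6/24 = 1/4.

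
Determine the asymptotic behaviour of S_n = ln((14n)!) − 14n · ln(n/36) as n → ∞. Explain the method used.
S_n ~ 14n · (ln 504 − 1) + O(ln n)

Stirling: ln((14n)!) = 14n ln(14n) − 14n + O(ln n).
  S_n = 14n ln(14n) − 14n − 14n ln(n/36) + O(ln n)
      = 14n ln(14n) − 14n ln n + 14n ln 36 − 14n + O(ln n)
      = 14n ln 14 + 14n ln 36 − 14n + O(ln n)
      = 14n (ln 504 − 1) + O(ln n).
Numerically ln(504) − 1 ≈ 5.2226.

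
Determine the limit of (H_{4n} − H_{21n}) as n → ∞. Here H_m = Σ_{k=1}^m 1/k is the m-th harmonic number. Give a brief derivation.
lim = ln(4/21)

Euler-Maclaurin gives H_m = ln m + γ + 1/(2m) + O(1/m^2). The γ and O(1/m) terms cancel in the difference:
  H_{4n} − H_{21n} = ln(4n) − ln(21n) + O(1/n) = ln(4/21) + O(1/n).
Hence the limit is ln(4/21).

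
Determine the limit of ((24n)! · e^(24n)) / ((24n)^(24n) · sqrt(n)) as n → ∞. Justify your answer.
lim = sqrt(2π·24)

Stirling: (24n)! ~ sqrt(2π·24n) · (24n/e)^(24n). Hence
  (24n)! · e^(24n) / (24n)^(24n) ~ sqrt(2π·24n).
Dividing by sqrt(n): sqrt(2π·24n) / sqrt(n) = sqrt(2π·24) · n^((1−1)/2), so the limit is sqrt(2π·24).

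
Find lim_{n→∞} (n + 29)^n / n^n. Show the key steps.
lim = e^29

Rewrite as (1 + 29/n)^(n). By the standard limit (1 + x/n)^n → e^x, we have (1 + 29/n)^n → e^29, and raising to the 1st power gives e^29.
More precisely, ln[(1 + 29/n)^(n)] = n · ln(1 + 29/n) = n · (29/n + O(1/n^2)) = 29 + O(1/n) → 29.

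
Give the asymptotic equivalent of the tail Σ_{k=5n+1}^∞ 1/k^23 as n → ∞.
Σ_{k>5n} 1/k^23 ~ 1/(22 · (5n)^22)

Compare to the integral: ∫_{5n}^∞ x^(−23) dx = [−x^(−22)/22]_{5n}^∞ = 1/((23−1)·(5n)^22). Euler-Maclaurin then gives
  Σ_{k>5n} 1/k^23 = ∫_{5n}^∞ dx/x^23 − 1/(2·(5n)^23) + O(1/(5n)^24).
(Equivalently this is ζ(23) − Σ_{k≤5n} 1/k^23.)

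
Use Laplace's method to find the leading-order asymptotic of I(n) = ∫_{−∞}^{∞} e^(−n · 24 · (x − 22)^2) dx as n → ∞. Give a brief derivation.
I(n) = sqrt(π/(24n))

Here φ(x) = 24 · (x − 22)^2 has its unique minimum at x* = 22 with φ(x*) = 0 and φ''(x*) = 48. Laplace's method gives
  I(n) ~ e^(−n φ(x*)) · sqrt(2π / (n · φ''(x*))) = sqrt(2π / (48n)) = sqrt(π/(24n)).
This is exact: substituting u = (x − 22)·sqrt(24n) gives I(n) = (1/sqrt(24n)) ∫_{−∞}^{∞} e^(−u^2) du = sqrt(π/(24n)).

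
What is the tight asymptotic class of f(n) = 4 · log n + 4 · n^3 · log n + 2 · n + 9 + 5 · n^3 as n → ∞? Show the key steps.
f(n) ∈ Θ(n^3 · log n)

Compare the terms by growth order. For large n, n^a · (log n)^b dominates n^a' · (log n)^b' iff a > a', or (a = a' and b > b'). Ranking the 5 terms shows the dominant one is 4 · n^3 · log n. Hence f(n) ∈ Θ(n^3 · log n).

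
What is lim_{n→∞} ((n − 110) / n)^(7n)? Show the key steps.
lim = e^(−770)

Rewrite as (1 − 110/n)^(7n). By the standard limit (1 + x/n)^n → e^x, we have (1 − 110/n)^n → e^(−110), and raising to the 7th power gives e^(−770).
More precisely, ln[(1 − 110/n)^(7n)] = 7n · ln(1 − 110/n) = 7n · (-110/n + O(1/n^2)) = -770 + O(1/n) → -770.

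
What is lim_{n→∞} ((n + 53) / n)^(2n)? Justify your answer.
lim = e^106

Rewrite as (1 + 53/n)^(2n). By the standard limit (1 + x/n)^n → e^x, we have (1 + 53/n)^n → e^53, and raising to the 2nd power gives e^106.
More precisely, ln[(1 + 53/n)^(2n)] = 2n · ln(1 + 53/n) = 2n · (53/n + O(1/n^2)) = 106 + O(1/n) → 106.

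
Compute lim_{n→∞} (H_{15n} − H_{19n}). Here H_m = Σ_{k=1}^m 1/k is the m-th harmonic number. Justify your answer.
lim = ln(15/19)

Euler-Maclaurin gives H_m = ln m + γ + 1/(2m) + O(1/m^2). The γ and O(1/m) terms cancel in the difference:
  H_{15n} − H_{19n} = ln(15n) − ln(19n) + O(1/n) = ln(15/19) + O(1/n).
Hence the limit is ln(15/19).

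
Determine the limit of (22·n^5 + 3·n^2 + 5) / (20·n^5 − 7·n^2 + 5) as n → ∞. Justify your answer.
lim = 22/20 = 11/10

For large n the leading n^5 terms dominate both numerator and denominator. Dividing top and bottom by n^5, every other term tends to 0, leaving 22/20 = 11/10.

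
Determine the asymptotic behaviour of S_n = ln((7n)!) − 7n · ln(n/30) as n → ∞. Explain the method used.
S_n ~ 7n · (ln 210 − 1) + O(ln n)

Stirling: ln((7n)!) = 7n ln(7n) − 7n + O(ln n).
  S_n = 7n ln(7n) − 7n − 7n ln(n/30) + O(ln n)
      = 7n ln(7n) − 7n ln n + 7n ln 30 − 7n + O(ln n)
      = 7n ln 7 + 7n ln 30 − 7n + O(ln n)
      = 7n (ln 210 − 1) + O(ln n).
Numerically ln(210) − 1 ≈ 4.3471.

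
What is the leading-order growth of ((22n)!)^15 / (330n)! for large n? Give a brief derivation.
((22n)!)^15/(330n)! ~ ((2π·22n)^(14/2) / sqrt(15)) · 15^(−15·22n)  →  0

Write N = 22n. Stirling: N! ~ sqrt(2π N)(N/e)^N and (15N)! ~ sqrt(2π·15N)·(15N/e)^(15N).
  (N!)^15/(15N)! ~ (2π N)^(15/2) (N/e)^(15N) / [sqrt(2π·15N) (15N/e)^(15N)]
     = (2π N)^(15/2) / sqrt(2π·15N) · (N/(15N))^(15N)
     = (2π N)^((15−1)/2) / sqrt(15) · 15^(−15N).
Since 15^15 > 1, the factor 15^(−15N) decays exponentially, so the ratio → 0. Substituting N = 22n gives the stated form.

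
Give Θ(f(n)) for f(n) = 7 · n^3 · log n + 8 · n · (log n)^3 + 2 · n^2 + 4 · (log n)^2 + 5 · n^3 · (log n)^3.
f(n) ∈ Θ(n^3 · (log n)^3)

Compare the terms by growth order. For large n, n^a · (log n)^b dominates n^a' · (log n)^b' iff a > a', or (a = a' and b > b'). Ranking the 5 terms shows the dominant one is 5 · n^3 · (log n)^3. Hence f(n) ∈ Θ(n^3 · (log n)^3).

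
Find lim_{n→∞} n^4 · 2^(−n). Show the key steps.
lim = 0

Exponentials with base > 1 dominate every fixed polynomial: for any fixed c, n^c / 2^n → 0 as n → ∞ (e.g. by the ratio test, or by writing 2^n = e^(n ln 2) and noting e^(n ln 2) / n^c → ∞). Hence n^4 · 2^(−n) = n^4 / 2^n → 0.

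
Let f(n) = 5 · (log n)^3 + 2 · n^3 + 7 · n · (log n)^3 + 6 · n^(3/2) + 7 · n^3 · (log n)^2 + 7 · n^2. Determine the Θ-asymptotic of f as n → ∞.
f(n) ∈ Θ(n^3 · (log n)^2)

Compare the terms by growth order. For large n, n^a · (log n)^b dominates n^a' · (log n)^b' iff a > a', or (a = a' and b > b'). Ranking the 6 terms shows the dominant one is 7 · n^3 · (log n)^2. Hence f(n) ∈ Θ(n^3 · (log n)^2).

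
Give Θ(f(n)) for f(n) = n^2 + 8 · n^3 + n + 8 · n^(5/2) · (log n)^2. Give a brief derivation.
f(n) ∈ Θ(n^3)

Compare the terms by growth order. For large n, n^a · (log n)^b dominates n^a' · (log n)^b' iff a > a', or (a = a' and b > b'). Ranking the 4 terms shows the dominant one is 8 · n^3. Hence f(n) ∈ Θ(n^3).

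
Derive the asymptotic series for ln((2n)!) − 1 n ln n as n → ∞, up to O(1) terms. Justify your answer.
ln((2n)!) − 1 n ln n = n ln n + 2(ln 2 − 1) n + (1/2) ln(2π·2n) + O(1/n)

Stirling: ln((2n)!) = 2n ln(2n) − 2n + (1/2) ln(2π·2n) + O(1/n).
Expand 2n ln(2n) = 2n (ln n + ln 2) = 2n ln n + 2n ln 2.
Subtract 1n ln n: leading term is (2 − 1) n ln n = n ln n. The next term is 2n ln 2 − 2n = 2(ln 2 − 1) n. Then the (1/2) ln(2π·2n) correction.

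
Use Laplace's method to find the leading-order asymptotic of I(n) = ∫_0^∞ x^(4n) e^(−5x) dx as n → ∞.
I(n) ~ (sqrt(2π·4n) / 5) · (4n/(5e))^(4n)

Write the integrand as exp(4n ln x − 5x) and set f(x) = 4n ln x − 5x. Then f'(x) = 4n/x − 5 = 0 at x* = 4n/5, and f''(x*) = −4n/x*^2 = −5^2/(4n). Laplace's method (interior maximum) gives
  I(n) ~ e^(f(x*)) · sqrt(2π / |f''(x*)|)
        = exp(4n ln(4n/5) − 4n) · sqrt(2π · 4n / 5^2)
        = (4n/5)^(4n) e^(−4n) · sqrt(2π·4n) / 5
        = (sqrt(2π·4n) / 5) · (4n/(5e))^(4n).
This matches Γ(4n+1)/5^(4n+1) with Stirling applied to Γ.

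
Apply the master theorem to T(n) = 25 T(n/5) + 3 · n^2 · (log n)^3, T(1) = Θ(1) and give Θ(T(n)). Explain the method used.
T(n) = Θ(n^2 · (log n)^4)

Here log_5 25 = 2 and f(n) = 3 · n^2 · (log n)^3 = Θ(n^(log_5 25) · (log n)^3). This is the extended Case 2 of the master theorem (f matches the critical exponent up to log factors), giving T(n) = Θ(n^(log_5 25) · (log n)^(3+1)) = Θ(n^2 · (log n)^4).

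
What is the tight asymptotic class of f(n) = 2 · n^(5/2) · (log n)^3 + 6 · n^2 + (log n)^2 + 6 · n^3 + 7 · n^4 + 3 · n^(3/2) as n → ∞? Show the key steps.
f(n) ∈ Θ(n^4)

Compare the terms by growth order. For large n, n^a · (log n)^b dominates n^a' · (log n)^b' iff a > a', or (a = a' and b > b'). Ranking the 6 terms shows the dominant one is 7 · n^4. Hence f(n) ∈ Θ(n^4).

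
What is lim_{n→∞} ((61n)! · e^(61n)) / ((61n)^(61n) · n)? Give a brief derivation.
lim = 0

Stirling: (61n)! ~ sqrt(2π·61n) · (61n/e)^(61n). Hence
  (61n)! · e^(61n) / (61n)^(61n) ~ sqrt(2π·61n).
Dividing by n: sqrt(2π·61n) / n = sqrt(2π·61) · n^((1−2)/2), so the expression behaves like sqrt(2π·61) · n^((1−2)/2) → 0.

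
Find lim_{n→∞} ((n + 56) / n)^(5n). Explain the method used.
lim = e^280

Rewrite as (1 + 56/n)^(5n). By the standard limit (1 + x/n)^n → e^x, we have (1 + 56/n)^n → e^56, and raising to the 5th power gives e^280.
More precisely, ln[(1 + 56/n)^(5n)] = 5n · ln(1 + 56/n) = 5n · (56/n + O(1/n^2)) = 280 + O(1/n) → 280.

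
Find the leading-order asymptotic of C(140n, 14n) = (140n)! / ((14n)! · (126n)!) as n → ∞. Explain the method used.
C(140n, 14n) ~ (10000000000/387420489)^(14n) · sqrt(5/(9π·14n))

Write N = 14n. Apply Stirling to each factorial:
  (10N)! ~ sqrt(2π·10N) · (10N/e)^(10N),
  N! ~ sqrt(2π N) · (N/e)^N,
  (9N)! ~ sqrt(2π·9N) · (9N/e)^(9N).
The exponential factors combine to (10N)^(10N) / (N^N · (9N)^(9N)) = 10^(10N)/9^(9N) = (10^10/9^9)^N = (10000000000/387420489)^N.
The square-root prefactors combine to sqrt(2π·10N) / (sqrt(2π N)·sqrt(2π·9N)) = sqrt(10 / (2π·9·N)) = sqrt(5/(9π·14n)).
Substituting N = 14n: C(140n, 14n) ~ (10000000000/387420489)^(14n) · sqrt(5/(9π·14n)).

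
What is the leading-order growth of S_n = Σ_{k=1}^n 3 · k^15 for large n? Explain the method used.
S_n ~ 3 · n^16 / 16

By integral comparison (Euler-Maclaurin), Σ_{k=1}^n 3 · k^15 = 3 · ∫_0^n x^15 dx + O(n^15) = 3 · n^16/16 + O(n^15). (Equivalently, Faulhaber's formula gives the same leading term.)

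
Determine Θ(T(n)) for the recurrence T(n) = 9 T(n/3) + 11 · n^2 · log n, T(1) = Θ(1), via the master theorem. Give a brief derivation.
T(n) = Θ(n^2 · (log n)^2)

Here log_3 9 = 2 and f(n) = 11 · n^2 · log n = Θ(n^(log_3 9) · (log n)^1). This is the extended Case 2 of the master theorem (f matches the critical exponent up to log factors), giving T(n) = Θ(n^(log_3 9) · (log n)^(1+1)) = Θ(n^2 · (log n)^2).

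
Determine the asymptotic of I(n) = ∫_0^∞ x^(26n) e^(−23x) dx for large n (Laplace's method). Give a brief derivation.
I(n) ~ (sqrt(2π·26n) / 23) · (26n/(23e))^(26n)

Write the integrand as exp(26n ln x − 23x) and set f(x) = 26n ln x − 23x. Then f'(x) = 26n/x − 23 = 0 at x* = 26n/23, and f''(x*) = −26n/x*^2 = −23^2/(26n). Laplace's method (interior maximum) gives
  I(n) ~ e^(f(x*)) · sqrt(2π / |f''(x*)|)
        = exp(26n ln(26n/23) − 26n) · sqrt(2π · 26n / 23^2)
        = (26n/23)^(26n) e^(−26n) · sqrt(2π·26n) / 23
        = (sqrt(2π·26n) / 23) · (26n/(23e))^(26n).
This matches Γ(26n+1)/23^(26n+1) with Stirling applied to Γ.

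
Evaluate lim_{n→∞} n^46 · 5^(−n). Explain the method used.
lim = 0

Exponentials with base > 1 dominate every fixed polynomial: for any fixed c, n^c / 5^n → 0 as n → ∞ (e.g. by the ratio test, or by writing 5^n = e^(n ln 5) and noting e^(n ln 5) / n^c → ∞). Hence n^46 · 5^(−n) = n^46 / 5^n → 0.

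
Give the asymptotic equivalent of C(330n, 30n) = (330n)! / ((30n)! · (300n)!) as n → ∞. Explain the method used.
C(330n, 30n) ~ (285311670611/10000000000)^(30n) · sqrt(11/(20π·30n))

Write N = 30n. Apply Stirling to each factorial:
  (11N)! ~ sqrt(2π·11N) · (11N/e)^(11N),
  N! ~ sqrt(2π N) · (N/e)^N,
  (10N)! ~ sqrt(2π·10N) · (10N/e)^(10N).
The exponential factors combine to (11N)^(11N) / (N^N · (10N)^(10N)) = 11^(11N)/10^(10N) = (11^11/10^10)^N = (285311670611/10000000000)^N.
The square-root prefactors combine to sqrt(2π·11N) / (sqrt(2π N)·sqrt(2π·10N)) = sqrt(11 / (2π·10·N)) = sqrt(11/(20π·30n)).
Substituting N = 30n: C(330n, 30n) ~ (285311670611/10000000000)^(30n) · sqrt(11/(20π·30n)).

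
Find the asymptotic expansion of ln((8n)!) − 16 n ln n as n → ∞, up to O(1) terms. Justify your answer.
ln((8n)!) − 16 n ln n = −8 n ln n + 8(ln 8 − 1) n + (1/2) ln(2π·8n) + O(1/n)

Stirling: ln((8n)!) = 8n ln(8n) − 8n + (1/2) ln(2π·8n) + O(1/n).
Expand 8n ln(8n) = 8n (ln n + ln 8) = 8n ln n + 8n ln 8.
Subtract 16n ln n: leading term is (8 − 16) n ln n = −8 n ln n. The next term is 8n ln 8 − 8n = 8(ln 8 − 1) n. Then the (1/2) ln(2π·8n) correction.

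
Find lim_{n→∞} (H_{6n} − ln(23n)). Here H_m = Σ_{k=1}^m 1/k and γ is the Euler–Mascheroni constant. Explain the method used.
lim = ln(6/23) + γ

By Euler-Maclaurin, H_m = ln m + γ + O(1/m). So
  H_{6n} − ln(23n) = ln(6n) + γ − ln(23n) + O(1/n)
                       = ln(6/23) + γ + O(1/n).
Hence the limit is ln(6/23) + γ.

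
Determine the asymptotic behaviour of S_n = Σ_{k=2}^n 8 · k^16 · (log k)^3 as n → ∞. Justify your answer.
S_n ~ 8 · n^17 · (log n)^3 / 17

By integral comparison, S_n = ∫_1^n 8 · x^16 · (log x)^3 dx + O(n^16 · (log n)^3). For the integral, the leading term of ∫_1^n x^16 (log x)^3 dx is n^17/17 · (log n)^3 (by repeated integration by parts; each step lowers the log-exponent and produces a relatively O(1/log n) correction). Hence S_n ~ 8 · n^17 · (log n)^3 / 17.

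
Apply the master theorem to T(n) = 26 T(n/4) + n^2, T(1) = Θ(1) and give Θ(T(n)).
T(n) = Θ(n^(log_4 26))

Master theorem: compare f(n) = n^2 to n^(log_4 26) where log_4 26 ≈ 2.350. Since 2 < log_4 26, we have f(n) = O(n^(log_4 26 − ε)) for some ε > 0 — Case 1. Hence T(n) = Θ(n^(log_4 26)).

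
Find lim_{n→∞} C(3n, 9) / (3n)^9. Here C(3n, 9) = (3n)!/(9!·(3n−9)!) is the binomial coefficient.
lim = 1/9! = 1/362880

With N = 3n → ∞: C(N, 9) / N^9 = [N(N−1)…(N−8)] / (9! · N^9) = (1/9!) · 1 · (1 − 1/(3n)) · … · (1 − 8/(3n)). Each factor → 1 as N → ∞, so the limit is 1/9! = 1/362880.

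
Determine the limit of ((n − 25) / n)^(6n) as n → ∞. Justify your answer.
lim = e^(−150)

Rewrite as (1 − 25/n)^(6n). By the standard limit (1 + x/n)^n → e^x, we have (1 − 25/n)^n → e^(−25), and raising to the 6th power gives e^(−150).
More precisely, ln[(1 − 25/n)^(6n)] = 6n · ln(1 − 25/n) = 6n · (-25/n + O(1/n^2)) = -150 + O(1/n) → -150.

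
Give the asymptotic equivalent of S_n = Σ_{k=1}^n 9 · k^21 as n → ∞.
S_n ~ 9 · n^22 / 22

By integral comparison (Euler-Maclaurin), Σ_{k=1}^n 9 · k^21 = 9 · ∫_0^n x^21 dx + O(n^21) = 9 · n^22/22 + O(n^21). (Equivalently, Faulhaber's formula gives the same leading term.)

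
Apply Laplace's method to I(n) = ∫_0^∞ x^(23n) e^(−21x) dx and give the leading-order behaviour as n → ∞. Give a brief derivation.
I(n) ~ (sqrt(2π·23n) / 21) · (23n/(21e))^(23n)

Write the integrand as exp(23n ln x − 21x) and set f(x) = 23n ln x − 21x. Then f'(x) = 23n/x − 21 = 0 at x* = 23n/21, and f''(x*) = −23n/x*^2 = −21^2/(23n). Laplace's method (interior maximum) gives
  I(n) ~ e^(f(x*)) · sqrt(2π / |f''(x*)|)
        = exp(23n ln(23n/21) − 23n) · sqrt(2π · 23n / 21^2)
        = (23n/21)^(23n) e^(−23n) · sqrt(2π·23n) / 21
        = (sqrt(2π·23n) / 21) · (23n/(21e))^(23n).
This matches Γ(23n+1)/21^(23n+1) with Stirling applied to Γ.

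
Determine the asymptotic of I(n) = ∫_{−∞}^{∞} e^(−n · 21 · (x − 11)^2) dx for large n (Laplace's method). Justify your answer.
I(n) = sqrt(π/(21n))

Here φ(x) = 21 · (x − 11)^2 has its unique minimum at x* = 11 with φ(x*) = 0 and φ''(x*) = 42. Laplace's method gives
  I(n) ~ e^(−n φ(x*)) · sqrt(2π / (n · φ''(x*))) = sqrt(2π / (42n)) = sqrt(π/(21n)).
This is exact: substituting u = (x − 11)·sqrt(21n) gives I(n) = (1/sqrt(21n)) ∫_{−∞}^{∞} e^(−u^2) du = sqrt(π/(21n)).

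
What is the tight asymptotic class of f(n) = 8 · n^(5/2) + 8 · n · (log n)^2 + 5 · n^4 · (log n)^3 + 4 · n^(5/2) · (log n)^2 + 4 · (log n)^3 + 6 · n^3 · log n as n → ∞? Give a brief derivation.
f(n) ∈ Θ(n^4 · (log n)^3)

Compare the terms by growth order. For large n, n^a · (log n)^b dominates n^a' · (log n)^b' iff a > a', or (a = a' and b > b'). Ranking the 6 terms shows the dominant one is 5 · n^4 · (log n)^3. Hence f(n) ∈ Θ(n^4 · (log n)^3).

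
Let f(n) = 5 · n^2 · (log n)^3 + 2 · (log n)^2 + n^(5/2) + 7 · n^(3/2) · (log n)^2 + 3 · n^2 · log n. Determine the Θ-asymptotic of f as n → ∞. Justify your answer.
f(n) ∈ Θ(n^(5/2))

Compare the terms by growth order. For large n, n^a · (log n)^b dominates n^a' · (log n)^b' iff a > a', or (a = a' and b > b'). Ranking the 5 terms shows the dominant one is n^(5/2). Hence f(n) ∈ Θ(n^(5/2)).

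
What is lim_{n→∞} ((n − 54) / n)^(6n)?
lim = e^(−324)

Rewrite as (1 − 54/n)^(6n). By the standard limit (1 + x/n)^n → e^x, we have (1 − 54/n)^n → e^(−54), and raising to the 6th power gives e^(−324).
More precisely, ln[(1 − 54/n)^(6n)] = 6n · ln(1 − 54/n) = 6n · (-54/n + O(1/n^2)) = -324 + O(1/n) → -324.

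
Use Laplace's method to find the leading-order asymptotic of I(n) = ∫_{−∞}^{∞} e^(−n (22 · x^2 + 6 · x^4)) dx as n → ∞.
I(n) ~ sqrt(π/(22n))

φ(x) = 22 · x^2 + 6 · x^4 has its unique global minimum at x* = 0 (since φ'(x) = 44x + 24x^3 = 0 only at x = 0 for real x with both coefficients positive, and φ → ∞ as |x| → ∞). At x* = 0, φ(0) = 0 and φ''(0) = 44. Laplace's method then gives
  I(n) ~ sqrt(2π / (n · φ''(0))) · e^(−n φ(0)) = sqrt(2π / (44n)) = sqrt(π/(22n)).
The 6 · x^4 term contributes only at subleading order (an O(1/n) relative correction).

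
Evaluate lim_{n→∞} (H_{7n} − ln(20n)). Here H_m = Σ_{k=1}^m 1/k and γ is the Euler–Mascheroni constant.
lim = ln(7/20) + γ

By Euler-Maclaurin, H_m = ln m + γ + O(1/m). So
  H_{7n} − ln(20n) = ln(7n) + γ − ln(20n) + O(1/n)
                       = ln(7/20) + γ + O(1/n).
Hence the limit is ln(7/20) + γ.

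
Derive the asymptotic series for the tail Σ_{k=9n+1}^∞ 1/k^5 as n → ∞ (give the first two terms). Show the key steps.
Σ_{k>9n} 1/k^5 = 1/(4 · (9n)^4) − 1/(2 · (9n)^5) + O(1/(9n)^6)

Compare to the integral: ∫_{9n}^∞ x^(−5) dx = [−x^(−4)/4]_{9n}^∞ = 1/((5−1)·(9n)^4). The Euler-Maclaurin correction adds −f(9n)/2 = −1/(2·(9n)^5). Euler-Maclaurin then gives
  Σ_{k>9n} 1/k^5 = ∫_{9n}^∞ dx/x^5 − 1/(2·(9n)^5) + O(1/(9n)^6).
(Equivalently this is ζ(5) − Σ_{k≤9n} 1/k^5.)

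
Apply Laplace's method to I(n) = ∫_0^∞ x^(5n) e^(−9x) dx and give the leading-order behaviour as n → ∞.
I(n) ~ (sqrt(2π·5n) / 9) · (5n/(9e))^(5n)

Write the integrand as exp(5n ln x − 9x) and set f(x) = 5n ln x − 9x. Then f'(x) = 5n/x − 9 = 0 at x* = 5n/9, and f''(x*) = −5n/x*^2 = −9^2/(5n). Laplace's method (interior maximum) gives
  I(n) ~ e^(f(x*)) · sqrt(2π / |f''(x*)|)
        = exp(5n ln(5n/9) − 5n) · sqrt(2π · 5n / 9^2)
        = (5n/9)^(5n) e^(−5n) · sqrt(2π·5n) / 9
        = (sqrt(2π·5n) / 9) · (5n/(9e))^(5n).
This matches Γ(5n+1)/9^(5n+1) with Stirling applied to Γ.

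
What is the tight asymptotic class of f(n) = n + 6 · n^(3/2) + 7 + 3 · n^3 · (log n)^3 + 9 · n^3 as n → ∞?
f(n) ∈ Θ(n^3 · (log n)^3)

Compare the terms by growth order. For large n, n^a · (log n)^b dominates n^a' · (log n)^b' iff a > a', or (a = a' and b > b'). Ranking the 5 terms shows the dominant one is 3 · n^3 · (log n)^3. Hence f(n) ∈ Θ(n^3 · (log n)^3).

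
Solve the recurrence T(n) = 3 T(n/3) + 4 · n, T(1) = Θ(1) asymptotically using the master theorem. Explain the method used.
T(n) = Θ(n log n)

log_3 3 = 1, and f(n) = 4 · n = Θ(n^(log_3 3)). This is Case 2 of the master theorem: T(n) = Θ(f(n) · log n) = Θ(n log n).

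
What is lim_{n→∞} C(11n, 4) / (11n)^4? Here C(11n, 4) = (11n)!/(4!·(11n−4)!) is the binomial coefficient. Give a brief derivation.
lim = 1/4! = 1/24

With N = 11n → ∞: C(N, 4) / N^4 = [N(N−1)…(N−3)] / (4! · N^4) = (1/4!) · 1 · (1 − 1/(11n)) · (1 − 2/(11n)) · (1 − 3/(11n)). Each factor → 1 as N → ∞, so the limit is 1/4! = 1/24.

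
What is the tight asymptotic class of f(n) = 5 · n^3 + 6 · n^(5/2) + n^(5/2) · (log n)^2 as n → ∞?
f(n) ∈ Θ(n^3)

Compare the terms by growth order. For large n, n^a · (log n)^b dominates n^a' · (log n)^b' iff a > a', or (a = a' and b > b'). Ranking the 3 terms shows the dominant one is 5 · n^3. Hence f(n) ∈ Θ(n^3).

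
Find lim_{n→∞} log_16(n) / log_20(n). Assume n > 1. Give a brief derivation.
lim = ln(20) / ln(16) = log_16(20)

Change of base: log_16(n) = ln n / ln 16 and log_20(n) = ln n / ln 20. The ratio is (ln n / ln 16) · (ln 20 / ln n) = ln 20 / ln 16, a constant independent of n. So the limit is ln 20 / ln 16 = log_16(20).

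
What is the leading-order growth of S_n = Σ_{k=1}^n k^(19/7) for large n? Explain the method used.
S_n ~ (7/26) · n^(26/7)

Integral comparison: Σ_{k=1}^n k^(19/7) = ∫_0^n x^(19/7) dx + O(n^(19/7)). The integral is n^(1 + 19/7) / (1 + 19/7) = n^((19+7)/7) / ((19+7)/7) = (7/26) · n^(26/7).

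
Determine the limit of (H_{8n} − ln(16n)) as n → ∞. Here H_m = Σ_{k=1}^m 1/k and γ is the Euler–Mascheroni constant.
lim = −ln 2 + γ

By Euler-Maclaurin, H_m = ln m + γ + O(1/m). So
  H_{8n} − ln(16n) = ln(8n) + γ − ln(16n) + O(1/n)
                       = ln(8/16) + γ + O(1/n).
Hence the limit is ln(8/16) + γ (= −ln 2).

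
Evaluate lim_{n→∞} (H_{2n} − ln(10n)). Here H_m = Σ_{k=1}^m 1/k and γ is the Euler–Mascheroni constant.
lim = −ln 5 + γ

By Euler-Maclaurin, H_m = ln m + γ + O(1/m). So
  H_{2n} − ln(10n) = ln(2n) + γ − ln(10n) + O(1/n)
                       = ln(2/10) + γ + O(1/n).
Hence the limit is ln(2/10) + γ (= −ln 5).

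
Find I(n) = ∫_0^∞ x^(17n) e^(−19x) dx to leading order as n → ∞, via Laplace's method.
I(n) ~ (sqrt(2π·17n) / 19) · (17n/(19e))^(17n)

Write the integrand as exp(17n ln x − 19x) and set f(x) = 17n ln x − 19x. Then f'(x) = 17n/x − 19 = 0 at x* = 17n/19, and f''(x*) = −17n/x*^2 = −19^2/(17n). Laplace's method (interior maximum) gives
  I(n) ~ e^(f(x*)) · sqrt(2π / |f''(x*)|)
        = exp(17n ln(17n/19) − 17n) · sqrt(2π · 17n / 19^2)
        = (17n/19)^(17n) e^(−17n) · sqrt(2π·17n) / 19
        = (sqrt(2π·17n) / 19) · (17n/(19e))^(17n).
This matches Γ(17n+1)/19^(17n+1) with Stirling applied to Γ.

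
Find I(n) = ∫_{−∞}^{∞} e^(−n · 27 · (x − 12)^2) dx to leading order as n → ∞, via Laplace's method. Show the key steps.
I(n) = sqrt(π/(27n))

Here φ(x) = 27 · (x − 12)^2 has its unique minimum at x* = 12 with φ(x*) = 0 and φ''(x*) = 54. Laplace's method gives
  I(n) ~ e^(−n φ(x*)) · sqrt(2π / (n · φ''(x*))) = sqrt(2π / (54n)) = sqrt(π/(27n)).
This is exact: substituting u = (x − 12)·sqrt(27n) gives I(n) = (1/sqrt(27n)) ∫_{−∞}^{∞} e^(−u^2) du = sqrt(π/(27n)).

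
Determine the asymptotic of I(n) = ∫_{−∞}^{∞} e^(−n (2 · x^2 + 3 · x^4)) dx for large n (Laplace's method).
I(n) ~ sqrt(π/(2n))

φ(x) = 2 · x^2 + 3 · x^4 has its unique global minimum at x* = 0 (since φ'(x) = 4x + 12x^3 = 0 only at x = 0 for real x with both coefficients positive, and φ → ∞ as |x| → ∞). At x* = 0, φ(0) = 0 and φ''(0) = 4. Laplace's method then gives
  I(n) ~ sqrt(2π / (n · φ''(0))) · e^(−n φ(0)) = sqrt(2π / (4n)) = sqrt(π/(2n)).
The 3 · x^4 term contributes only at subleading order (an O(1/n) relative correction).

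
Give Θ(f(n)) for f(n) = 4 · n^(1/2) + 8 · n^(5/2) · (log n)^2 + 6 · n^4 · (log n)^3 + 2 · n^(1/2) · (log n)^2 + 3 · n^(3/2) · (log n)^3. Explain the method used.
f(n) ∈ Θ(n^4 · (log n)^3)

Compare the terms by growth order. For large n, n^a · (log n)^b dominates n^a' · (log n)^b' iff a > a', or (a = a' and b > b'). Ranking the 5 terms shows the dominant one is 6 · n^4 · (log n)^3. Hence f(n) ∈ Θ(n^4 · (log n)^3).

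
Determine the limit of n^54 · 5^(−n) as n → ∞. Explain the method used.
lim = 0

Exponentials with base > 1 dominate every fixed polynomial: for any fixed c, n^c / 5^n → 0 as n → ∞ (e.g. by the ratio test, or by writing 5^n = e^(n ln 5) and noting e^(n ln 5) / n^c → ∞). Hence n^54 · 5^(−n) = n^54 / 5^n → 0.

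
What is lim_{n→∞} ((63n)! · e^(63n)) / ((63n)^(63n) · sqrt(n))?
lim = sqrt(2π·63)

Stirling: (63n)! ~ sqrt(2π·63n) · (63n/e)^(63n). Hence
  (63n)! · e^(63n) / (63n)^(63n) ~ sqrt(2π·63n).
Dividing by sqrt(n): sqrt(2π·63n) / sqrt(n) = sqrt(2π·63) · n^((1−1)/2), so the limit is sqrt(2π·63).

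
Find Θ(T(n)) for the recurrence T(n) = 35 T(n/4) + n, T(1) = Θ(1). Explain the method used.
T(n) = Θ(n^(log_4 35))

Master theorem: compare f(n) = n to n^(log_4 35) where log_4 35 ≈ 2.565. Since 1 < log_4 35, we have f(n) = O(n^(log_4 35 − ε)) for some ε > 0 — Case 1. Hence T(n) = Θ(n^(log_4 35)).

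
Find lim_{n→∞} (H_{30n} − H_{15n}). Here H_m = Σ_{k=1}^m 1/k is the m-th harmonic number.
lim = ln(30/15) = ln 2

Euler-Maclaurin gives H_m = ln m + γ + 1/(2m) + O(1/m^2). The γ and O(1/m) terms cancel in the difference:
  H_{30n} − H_{15n} = ln(30n) − ln(15n) + O(1/n) = ln(30/15) + O(1/n).
Hence the limit is ln(30/15) = ln 2.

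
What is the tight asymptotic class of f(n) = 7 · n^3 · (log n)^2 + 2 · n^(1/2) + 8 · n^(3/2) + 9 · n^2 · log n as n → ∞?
f(n) ∈ Θ(n^3 · (log n)^2)

Compare the terms by growth order. For large n, n^a · (log n)^b dominates n^a' · (log n)^b' iff a > a', or (a = a' and b > b'). Ranking the 4 terms shows the dominant one is 7 · n^3 · (log n)^2. Hence f(n) ∈ Θ(n^3 · (log n)^2).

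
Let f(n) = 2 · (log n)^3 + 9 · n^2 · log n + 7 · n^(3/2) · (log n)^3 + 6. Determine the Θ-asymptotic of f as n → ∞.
f(n) ∈ Θ(n^2 · log n)

Compare the terms by growth order. For large n, n^a · (log n)^b dominates n^a' · (log n)^b' iff a > a', or (a = a' and b > b'). Ranking the 4 terms shows the dominant one is 9 · n^2 · log n. Hence f(n) ∈ Θ(n^2 · log n).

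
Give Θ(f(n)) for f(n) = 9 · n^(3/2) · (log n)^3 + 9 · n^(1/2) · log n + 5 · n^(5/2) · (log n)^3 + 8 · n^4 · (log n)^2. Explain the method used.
f(n) ∈ Θ(n^4 · (log n)^2)

Compare the terms by growth order. For large n, n^a · (log n)^b dominates n^a' · (log n)^b' iff a > a', or (a = a' and b > b'). Ranking the 4 terms shows the dominant one is 8 · n^4 · (log n)^2. Hence f(n) ∈ Θ(n^4 · (log n)^2).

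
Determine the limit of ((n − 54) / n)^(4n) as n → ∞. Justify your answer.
lim = e^(−216)

Rewrite as (1 − 54/n)^(4n). By the standard limit (1 + x/n)^n → e^x, we have (1 − 54/n)^n → e^(−54), and raising to the 4th power gives e^(−216).
More precisely, ln[(1 − 54/n)^(4n)] = 4n · ln(1 − 54/n) = 4n · (-54/n + O(1/n^2)) = -216 + O(1/n) → -216.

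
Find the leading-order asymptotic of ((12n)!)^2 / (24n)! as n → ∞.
((12n)!)^2/(24n)! ~ ((2π·12n)^(1/2) / sqrt(2)) · 2^(−2·12n)  →  0

Write N = 12n. Stirling: N! ~ sqrt(2π N)(N/e)^N and (2N)! ~ sqrt(2π·2N)·(2N/e)^(2N).
  (N!)^2/(2N)! ~ (2π N)^(2/2) (N/e)^(2N) / [sqrt(2π·2N) (2N/e)^(2N)]
     = (2π N)^(2/2) / sqrt(2π·2N) · (N/(2N))^(2N)
     = (2π N)^((2−1)/2) / sqrt(2) · 2^(−2N).
Since 2^2 > 1, the factor 2^(−2N) decays exponentially, so the ratio → 0. Substituting N = 12n gives the stated form.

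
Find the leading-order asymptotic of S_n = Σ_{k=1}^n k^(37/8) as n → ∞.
S_n ~ (8/45) · n^(45/8)

Integral comparison: Σ_{k=1}^n k^(37/8) = ∫_0^n x^(37/8) dx + O(n^(37/8)). The integral is n^(1 + 37/8) / (1 + 37/8) = n^((37+8)/8) / ((37+8)/8) = (8/45) · n^(45/8).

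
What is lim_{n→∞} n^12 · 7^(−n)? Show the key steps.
lim = 0

Exponentials with base > 1 dominate every fixed polynomial: for any fixed c, n^c / 7^n → 0 as n → ∞ (e.g. by the ratio test, or by writing 7^n = e^(n ln 7) and noting e^(n ln 7) / n^c → ∞). Hence n^12 · 7^(−n) = n^12 / 7^n → 0.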